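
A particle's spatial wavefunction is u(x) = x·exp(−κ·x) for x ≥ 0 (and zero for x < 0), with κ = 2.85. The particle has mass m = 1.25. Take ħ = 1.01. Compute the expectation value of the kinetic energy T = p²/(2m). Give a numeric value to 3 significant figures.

3.31

T = −(ħ²/2m) d²/dx², so ⟨T⟩ = −(ħ²/2m) ∫ u*·u'' dx / ∫|u|² dx; with m = 1.25.
Differentiate x·exp(−κ·x) with the product rule; every integrand then reduces to terms xʲ·e^(−2κx) on [0, ∞), with ∫₀^∞ xʲ·e^(−2κx) dx = j!/(2κ)^(j+1).
State is unnormalized: ∫|u|² dx = 0.010800, and ∫u*·(−ħ²/2m · u'') dx = 0.035793, so ⟨T⟩ = 0.035793 / 0.010800.
⟨T⟩ = 3.3143.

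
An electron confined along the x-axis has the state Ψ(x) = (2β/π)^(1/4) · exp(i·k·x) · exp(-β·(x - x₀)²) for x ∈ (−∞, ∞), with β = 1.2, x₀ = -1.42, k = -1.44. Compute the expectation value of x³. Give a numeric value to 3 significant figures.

-3.75

⟨x³⟩ = ∫ x³·|Ψ|² dx (integrals over the domain).
Gaussian moments (u = x − x₀): ∫u^(2j)·e^(−2βu²) du = (2j−1)!!/(4β)^j · √(π/(2β)), odd powers integrate to 0; here √(π/(2β)) = 1.1441.
⟨x³⟩ = -3.7508.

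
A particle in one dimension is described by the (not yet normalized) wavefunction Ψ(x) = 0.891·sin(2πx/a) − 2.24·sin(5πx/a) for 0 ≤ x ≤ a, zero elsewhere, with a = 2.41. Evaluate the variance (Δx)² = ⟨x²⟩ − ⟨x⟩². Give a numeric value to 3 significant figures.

Compute ⟨x⟩ and ⟨x²⟩ separately, then (Δx)² = ⟨x²⟩ − ⟨x⟩².
On 0 ≤ x ≤ a (j ≠ l): ∫sin²(jπx/a) dx = a/2, ∫sin(jπx/a)·sin(lπx/a) dx = 0; diagonal moments ∫x·sin²(jπx/a) dx = a²/4, ∫x²·sin²(jπx/a) dx = a³·(1/6 − 1/(4j²π²)); cross terms ∫x·sin(jπx/a)·sin(lπx/a) dx = 0 for j + l even and −4jla²/(π²(j² − l²)²) for j + l odd, ∫x²·sin(jπx/a)·sin(lπx/a) dx = (−1)^(j+l)·4jla³/(π²(j² − l²)²); higher powers the same way via product-to-sum and parts.
Normalization: ∫|Ψ|² dx = 7.0028.
⟨x⟩ = 1.2354 and ⟨x²⟩ = 1.9891.
(Δx)² = 1.9891 − (1.2354)² = 0.46287.

0.463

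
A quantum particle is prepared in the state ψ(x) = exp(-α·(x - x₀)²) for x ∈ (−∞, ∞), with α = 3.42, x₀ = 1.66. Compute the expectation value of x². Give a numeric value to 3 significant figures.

⟨x²⟩ = ∫ x²·|ψ|² dx / ∫|ψ|² dx (integrals over the domain).
Gaussian moments (u = x − x₀): ∫u^(2j)·e^(−2αu²) du = (2j−1)!!/(4α)^j · √(π/(2α)), odd powers integrate to 0; here √(π/(2α)) = 0.67771.
State is unnormalized: ∫|ψ|² dx = 0.67771, and ∫ψ*·x²·ψ dx = 1.9171, so ⟨x²⟩ = 1.9171 / 0.67771.
⟨x²⟩ = 2.8287.

2.83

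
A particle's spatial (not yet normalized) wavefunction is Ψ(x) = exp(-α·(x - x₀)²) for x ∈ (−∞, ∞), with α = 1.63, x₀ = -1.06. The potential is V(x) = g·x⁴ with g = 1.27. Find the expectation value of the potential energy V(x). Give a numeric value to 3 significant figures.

3.01

⟨V⟩ = ∫ V(x)·|Ψ|² dx / ∫|Ψ|² dx.
Gaussian moments (u = x − x₀): ∫u^(2j)·e^(−2αu²) du = (2j−1)!!/(4α)^j · √(π/(2α)), odd powers integrate to 0; here √(π/(2α)) = 0.98167.
State is unnormalized: ∫|Ψ|² dx = 0.98167, and ∫Ψ*·V(x)·Ψ dx = 2.9510, so ⟨V⟩ = 2.9510 / 0.98167.
⟨V⟩ = 3.0061.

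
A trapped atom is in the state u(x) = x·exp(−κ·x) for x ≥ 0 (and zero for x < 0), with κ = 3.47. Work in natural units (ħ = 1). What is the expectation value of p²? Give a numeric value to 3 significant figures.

12.0

p² u = −ħ² d²u/dx²; ⟨p²⟩ = −ħ² ∫ u*·u'' dx / ∫|u|² dx.
Differentiate x·exp(−κ·x) with the product rule; every integrand then reduces to terms xʲ·e^(−2κx) on [0, ∞), with ∫₀^∞ xʲ·e^(−2κx) dx = j!/(2κ)^(j+1).
State is unnormalized: ∫|u|² dx = 0.0059834, and ∫u*·(−ħ² u'') dx = 0.072046, so ⟨p²⟩ = 0.072046 / 0.0059834.
⟨p²⟩ = 12.041.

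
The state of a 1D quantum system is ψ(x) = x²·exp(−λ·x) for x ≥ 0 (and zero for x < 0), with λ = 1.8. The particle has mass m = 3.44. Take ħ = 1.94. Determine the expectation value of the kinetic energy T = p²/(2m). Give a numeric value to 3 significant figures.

T = −(ħ²/2m) d²/dx², so ⟨T⟩ = −(ħ²/2m) ∫ ψ*·ψ'' dx / ∫|ψ|² dx; with m = 3.44.
Differentiate x²·exp(−λ·x) with the product rule; every integrand then reduces to terms xʲ·e^(−2λx) on [0, ∞), with ∫₀^∞ xʲ·e^(−2λx) dx = j!/(2λ)^(j+1).
State is unnormalized: ∫|ψ|² dx = 0.039692, and ∫ψ*·(−ħ²/2m · ψ'') dx = 0.023450, so ⟨T⟩ = 0.023450 / 0.039692.
⟨T⟩ = 0.59080.

0.591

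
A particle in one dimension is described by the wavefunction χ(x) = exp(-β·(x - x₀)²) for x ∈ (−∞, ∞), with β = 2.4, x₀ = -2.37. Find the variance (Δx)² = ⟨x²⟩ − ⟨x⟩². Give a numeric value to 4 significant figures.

0.1042

Compute ⟨x⟩ and ⟨x²⟩ separately, then (Δx)² = ⟨x²⟩ − ⟨x⟩².
Gaussian moments (u = x − x₀): ∫u^(2j)·e^(−2βu²) du = (2j−1)!!/(4β)^j · √(π/(2β)), odd powers integrate to 0; here √(π/(2β)) = 0.80901.
Normalization: ∫|χ|² dx = 0.80901.
⟨x⟩ = -2.3700 and ⟨x²⟩ = 5.7211.
(Δx)² = 5.7211 − (-2.3700)² = 0.10417.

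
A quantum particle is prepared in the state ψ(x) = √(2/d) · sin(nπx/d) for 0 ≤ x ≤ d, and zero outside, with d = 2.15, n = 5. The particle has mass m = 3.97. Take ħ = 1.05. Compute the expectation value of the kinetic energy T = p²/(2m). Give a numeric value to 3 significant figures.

T = −(ħ²/2m) d²/dx², so ⟨T⟩ = −(ħ²/2m) ∫ ψ*·ψ'' dx; with m = 3.97.
d/dx sin(nπx/d) = (nπ/d)·cos(nπx/d) and d²/dx² sin(nπx/d) = −(nπ/d)²·sin(nπx/d); on 0 ≤ x ≤ d, ∫sin²(nπx/d) dx = d/2 and ∫sin(nπx/d)·cos(nπx/d) dx = 0.
⟨T⟩ = 7.4118.

7.41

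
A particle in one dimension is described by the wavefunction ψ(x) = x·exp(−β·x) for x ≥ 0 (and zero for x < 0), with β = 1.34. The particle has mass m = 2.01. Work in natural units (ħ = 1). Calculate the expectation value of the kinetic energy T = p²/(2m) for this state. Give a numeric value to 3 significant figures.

T = −(ħ²/2m) d²/dx², so ⟨T⟩ = −(ħ²/2m) ∫ ψ*·ψ'' dx / ∫|ψ|² dx; with m = 2.01.
Differentiate x·exp(−β·x) with the product rule; every integrand then reduces to terms xʲ·e^(−2βx) on [0, ∞), with ∫₀^∞ xʲ·e^(−2βx) dx = j!/(2β)^(j+1).
State is unnormalized: ∫|ψ|² dx = 0.10390, and ∫ψ*·(−ħ²/2m · ψ'') dx = 0.046410, so ⟨T⟩ = 0.046410 / 0.10390.
⟨T⟩ = 0.44667.

0.447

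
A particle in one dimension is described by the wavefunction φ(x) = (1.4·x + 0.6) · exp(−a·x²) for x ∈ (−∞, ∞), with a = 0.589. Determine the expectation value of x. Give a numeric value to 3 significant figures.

0.598

⟨x⟩ = ∫ x·|φ|² dx / ∫|φ|² dx (integrals over the domain).
Expand each integrand as polynomial × e^(−2ax²) and use ∫x^(2j)·e^(−2ax²) dx = (2j−1)!!/(4a)^j · √(π/(2a)), odd powers → 0; here √(π/(2a)) = 1.6331.
State is unnormalized: ∫|φ|² dx = 1.9465, and ∫φ*·x·φ dx = 1.1645, so ⟨x⟩ = 1.1645 / 1.9465.
⟨x⟩ = 0.59826.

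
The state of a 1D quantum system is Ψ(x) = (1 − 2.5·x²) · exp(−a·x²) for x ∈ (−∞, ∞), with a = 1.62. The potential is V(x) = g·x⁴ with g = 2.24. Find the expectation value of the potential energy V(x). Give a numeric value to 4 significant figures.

0.5576

⟨V⟩ = ∫ V(x)·|Ψ|² dx / ∫|Ψ|² dx.
Expand each integrand as polynomial × e^(−2ax²) and use ∫x^(2j)·e^(−2ax²) dx = (2j−1)!!/(4a)^j · √(π/(2a)), odd powers → 0; here √(π/(2a)) = 0.98470.
State is unnormalized: ∫|Ψ|² dx = 0.66460, and ∫Ψ*·V(x)·Ψ dx = 0.37057, so ⟨V⟩ = 0.37057 / 0.66460.
⟨V⟩ = 0.55758.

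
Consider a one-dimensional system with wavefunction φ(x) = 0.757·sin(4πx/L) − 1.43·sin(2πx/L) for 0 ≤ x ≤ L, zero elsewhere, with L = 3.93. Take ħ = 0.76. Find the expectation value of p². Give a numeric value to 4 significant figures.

2.446

p² φ = −ħ² d²φ/dx²; ⟨p²⟩ = −ħ² ∫ φ*·φ'' dx / ∫|φ|² dx.
d²/dx² sin(jπx/L) = −(jπ/L)²·sin(jπx/L); on 0 ≤ x ≤ L, ∫sin²(jπx/L) dx = L/2 and ∫sin(jπx/L)·sin(lπx/L) dx = 0 for j ≠ l, so only diagonal terms survive in ∫|φ|² and ∫φ·φ″; ∫φ·φ′ dx = [φ²/2] between the walls = 0.
State is unnormalized: ∫|φ|² dx = 5.1443, and ∫φ*·(−ħ² φ'') dx = 12.582, so ⟨p²⟩ = 12.582 / 5.1443.
⟨p²⟩ = 2.4459.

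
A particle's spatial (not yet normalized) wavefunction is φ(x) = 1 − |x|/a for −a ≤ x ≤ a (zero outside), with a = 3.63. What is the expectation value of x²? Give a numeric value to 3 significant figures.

⟨x²⟩ = ∫ x²·|φ|² dx / ∫|φ|² dx (integrals over the domain).
φ is even, so ∫ over [−a, a] = 2∫₀ᵃ with φ = 1 − x/a there: ∫₀ᵃ (1 − x/a)² dx = a/3, ∫₀ᵃ x²(1 − x/a)² dx = a³/30, ∫₀ᵃ x⁴(1 − x/a)² dx = a⁵/105.
State is unnormalized: ∫|φ|² dx = 2.4200, and ∫φ*·x²·φ dx = 3.1888, so ⟨x²⟩ = 3.1888 / 2.4200.
⟨x²⟩ = 1.3177.

1.32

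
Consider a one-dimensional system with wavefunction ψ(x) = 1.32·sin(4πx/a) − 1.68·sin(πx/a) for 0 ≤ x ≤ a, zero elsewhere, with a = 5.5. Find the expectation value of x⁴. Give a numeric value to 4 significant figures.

155.5

⟨x⁴⟩ = ∫ x⁴·|ψ|² dx / ∫|ψ|² dx (integrals over the domain).
On 0 ≤ x ≤ a (j ≠ l): ∫sin²(jπx/a) dx = a/2, ∫sin(jπx/a)·sin(lπx/a) dx = 0; diagonal moments ∫x·sin²(jπx/a) dx = a²/4, ∫x²·sin²(jπx/a) dx = a³·(1/6 − 1/(4j²π²)); cross terms ∫x·sin(jπx/a)·sin(lπx/a) dx = 0 for j + l even and −4jla²/(π²(j² − l²)²) for j + l odd, ∫x²·sin(jπx/a)·sin(lπx/a) dx = (−1)^(j+l)·4jla³/(π²(j² − l²)²); higher powers the same way via product-to-sum and parts.
State is unnormalized: ∫|ψ|² dx = 12.553, and ∫ψ*·x⁴·ψ dx = 1951.7, so ⟨x⁴⟩ = 1951.7 / 12.553.
⟨x⁴⟩ = 155.48.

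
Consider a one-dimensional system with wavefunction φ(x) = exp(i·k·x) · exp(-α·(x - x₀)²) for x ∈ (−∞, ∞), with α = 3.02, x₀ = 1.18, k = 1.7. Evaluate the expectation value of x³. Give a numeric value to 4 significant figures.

⟨x³⟩ = ∫ x³·|φ|² dx / ∫|φ|² dx (integrals over the domain).
Gaussian moments (u = x − x₀): ∫u^(2j)·e^(−2αu²) du = (2j−1)!!/(4α)^j · √(π/(2α)), odd powers integrate to 0; here √(π/(2α)) = 0.72120.
State is unnormalized: ∫|φ|² dx = 0.72120, and ∫φ*·x³·φ dx = 1.3963, so ⟨x³⟩ = 1.3963 / 0.72120.
⟨x³⟩ = 1.9361.

1.936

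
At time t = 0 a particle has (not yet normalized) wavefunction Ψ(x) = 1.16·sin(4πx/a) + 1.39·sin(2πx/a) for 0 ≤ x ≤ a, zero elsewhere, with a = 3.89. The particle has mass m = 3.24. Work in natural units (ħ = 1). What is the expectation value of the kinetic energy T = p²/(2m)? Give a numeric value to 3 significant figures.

T = −(ħ²/2m) d²/dx², so ⟨T⟩ = −(ħ²/2m) ∫ Ψ*·Ψ'' dx / ∫|Ψ|² dx; with m = 3.24.
d²/dx² sin(jπx/a) = −(jπ/a)²·sin(jπx/a); on 0 ≤ x ≤ a, ∫sin²(jπx/a) dx = a/2 and ∫sin(jπx/a)·sin(lπx/a) dx = 0 for j ≠ l, so only diagonal terms survive in ∫|Ψ|² and ∫Ψ·Ψ″; ∫Ψ·Ψ′ dx = [Ψ²/2] between the walls = 0.
State is unnormalized: ∫|Ψ|² dx = 6.3751, and ∫Ψ*·(−ħ²/2m · Ψ'') dx = 5.7278, so ⟨T⟩ = 5.7278 / 6.3751.
⟨T⟩ = 0.89846.

0.898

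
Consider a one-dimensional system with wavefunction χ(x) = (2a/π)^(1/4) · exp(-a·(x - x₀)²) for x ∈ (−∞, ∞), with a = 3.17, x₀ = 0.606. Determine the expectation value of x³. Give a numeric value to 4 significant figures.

⟨x³⟩ = ∫ x³·|χ|² dx (integrals over the domain).
Gaussian moments (u = x − x₀): ∫u^(2j)·e^(−2au²) du = (2j−1)!!/(4a)^j · √(π/(2a)), odd powers integrate to 0; here √(π/(2a)) = 0.70393.
⟨x³⟩ = 0.36592.

0.3659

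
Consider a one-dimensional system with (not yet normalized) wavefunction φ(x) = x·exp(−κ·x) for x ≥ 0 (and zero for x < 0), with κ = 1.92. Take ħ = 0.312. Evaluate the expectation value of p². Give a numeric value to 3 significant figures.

p² φ = −ħ² d²φ/dx²; ⟨p²⟩ = −ħ² ∫ φ*·φ'' dx / ∫|φ|² dx.
Differentiate x·exp(−κ·x) with the product rule; every integrand then reduces to terms xʲ·e^(−2κx) on [0, ∞), with ∫₀^∞ xʲ·e^(−2κx) dx = j!/(2κ)^(j+1).
State is unnormalized: ∫|φ|² dx = 0.035321, and ∫φ*·(−ħ² φ'') dx = 0.012675, so ⟨p²⟩ = 0.012675 / 0.035321.
⟨p²⟩ = 0.35885.

0.359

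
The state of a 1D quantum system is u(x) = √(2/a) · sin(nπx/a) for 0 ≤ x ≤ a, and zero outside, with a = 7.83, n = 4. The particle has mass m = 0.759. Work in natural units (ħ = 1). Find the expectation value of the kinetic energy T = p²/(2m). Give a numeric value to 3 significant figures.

1.70

T = −(ħ²/2m) d²/dx², so ⟨T⟩ = −(ħ²/2m) ∫ u*·u'' dx; with m = 0.759.
d/dx sin(nπx/a) = (nπ/a)·cos(nπx/a) and d²/dx² sin(nπx/a) = −(nπ/a)²·sin(nπx/a); on 0 ≤ x ≤ a, ∫sin²(nπx/a) dx = a/2 and ∫sin(nπx/a)·cos(nπx/a) dx = 0.
⟨T⟩ = 1.6968.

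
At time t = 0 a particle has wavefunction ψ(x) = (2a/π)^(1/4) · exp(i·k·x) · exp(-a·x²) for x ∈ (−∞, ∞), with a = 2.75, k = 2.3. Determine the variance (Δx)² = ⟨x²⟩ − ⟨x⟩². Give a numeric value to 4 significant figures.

Compute ⟨x⟩ and ⟨x²⟩ separately, then (Δx)² = ⟨x²⟩ − ⟨x⟩².
Gaussian moments: ∫x^(2j)·e^(−2ax²) dx = (2j−1)!!/(4a)^j · √(π/(2a)), odd powers integrate to 0; here √(π/(2a)) = 0.75578.
⟨x⟩ = 0.0000 and ⟨x²⟩ = 0.090909.
(Δx)² = 0.090909 − (0.0000)² = 0.090909.

0.09091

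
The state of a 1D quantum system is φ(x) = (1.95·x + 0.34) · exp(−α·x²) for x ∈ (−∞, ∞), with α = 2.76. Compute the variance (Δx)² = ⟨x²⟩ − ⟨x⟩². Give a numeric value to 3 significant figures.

Compute ⟨x⟩ and ⟨x²⟩ separately, then (Δx)² = ⟨x²⟩ − ⟨x⟩².
Expand each integrand as polynomial × e^(−2αx²) and use ∫x^(2j)·e^(−2αx²) dx = (2j−1)!!/(4α)^j · √(π/(2α)), odd powers → 0; here √(π/(2α)) = 0.75441.
Normalization: ∫|φ|² dx = 0.34705.
⟨x⟩ = 0.26109 and ⟨x²⟩ = 0.22622.
(Δx)² = 0.22622 − (0.26109)² = 0.15805.

0.158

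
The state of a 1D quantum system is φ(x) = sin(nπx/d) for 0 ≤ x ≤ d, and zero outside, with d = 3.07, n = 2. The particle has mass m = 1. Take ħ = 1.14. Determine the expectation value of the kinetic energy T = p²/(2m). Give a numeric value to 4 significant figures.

2.722

T = −(ħ²/2m) d²/dx², so ⟨T⟩ = −(ħ²/2m) ∫ φ*·φ'' dx / ∫|φ|² dx; with m = 1.
d/dx sin(nπx/d) = (nπ/d)·cos(nπx/d) and d²/dx² sin(nπx/d) = −(nπ/d)²·sin(nπx/d); on 0 ≤ x ≤ d, ∫sin²(nπx/d) dx = d/2 and ∫sin(nπx/d)·cos(nπx/d) dx = 0.
State is unnormalized: ∫|φ|² dx = 1.5350, and ∫φ*·(−ħ²/2m · φ'') dx = 4.1780, so ⟨T⟩ = 4.1780 / 1.5350.
⟨T⟩ = 2.7218.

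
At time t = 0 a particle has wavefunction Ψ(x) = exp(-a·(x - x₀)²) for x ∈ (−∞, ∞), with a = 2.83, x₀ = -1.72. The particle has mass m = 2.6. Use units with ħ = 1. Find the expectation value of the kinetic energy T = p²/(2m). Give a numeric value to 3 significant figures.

T = −(ħ²/2m) d²/dx², so ⟨T⟩ = −(ħ²/2m) ∫ Ψ*·Ψ'' dx / ∫|Ψ|² dx; with m = 2.6.
Gaussian moments (u = x − x₀): ∫u^(2j)·e^(−2au²) du = (2j−1)!!/(4a)^j · √(π/(2a)), odd powers integrate to 0; here √(π/(2a)) = 0.74502. Derivatives: d/dx e^(−au²) = −2au·e^(−au²), d²/dx² e^(−au²) = (4a²u² − 2a)·e^(−au²).
State is unnormalized: ∫|Ψ|² dx = 0.74502, and ∫Ψ*·(−ħ²/2m · Ψ'') dx = 0.40546, so ⟨T⟩ = 0.40546 / 0.74502.
⟨T⟩ = 0.54423.

0.544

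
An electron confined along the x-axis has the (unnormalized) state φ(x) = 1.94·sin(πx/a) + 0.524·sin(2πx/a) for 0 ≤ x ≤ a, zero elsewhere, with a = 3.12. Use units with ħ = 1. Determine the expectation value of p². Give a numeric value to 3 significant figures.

p² φ = −ħ² d²φ/dx²; ⟨p²⟩ = −ħ² ∫ φ*·φ'' dx / ∫|φ|² dx.
d²/dx² sin(jπx/a) = −(jπ/a)²·sin(jπx/a); on 0 ≤ x ≤ a, ∫sin²(jπx/a) dx = a/2 and ∫sin(jπx/a)·sin(lπx/a) dx = 0 for j ≠ l, so only diagonal terms survive in ∫|φ|² and ∫φ·φ″; ∫φ·φ′ dx = [φ²/2] between the walls = 0.
State is unnormalized: ∫|φ|² dx = 6.2996, and ∫φ*·(−ħ² φ'') dx = 7.6899, so ⟨p²⟩ = 7.6899 / 6.2996.
⟨p²⟩ = 1.2207.

1.22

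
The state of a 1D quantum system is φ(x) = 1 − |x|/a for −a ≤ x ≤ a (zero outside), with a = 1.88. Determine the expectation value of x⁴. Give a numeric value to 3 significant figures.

⟨x⁴⟩ = ∫ x⁴·|φ|² dx / ∫|φ|² dx (integrals over the domain).
φ is even, so ∫ over [−a, a] = 2∫₀ᵃ with φ = 1 − x/a there: ∫₀ᵃ (1 − x/a)² dx = a/3, ∫₀ᵃ x²(1 − x/a)² dx = a³/30, ∫₀ᵃ x⁴(1 − x/a)² dx = a⁵/105.
State is unnormalized: ∫|φ|² dx = 1.2533, and ∫φ*·x⁴·φ dx = 0.44733, so ⟨x⁴⟩ = 0.44733 / 1.2533.
⟨x⁴⟩ = 0.35691.

0.357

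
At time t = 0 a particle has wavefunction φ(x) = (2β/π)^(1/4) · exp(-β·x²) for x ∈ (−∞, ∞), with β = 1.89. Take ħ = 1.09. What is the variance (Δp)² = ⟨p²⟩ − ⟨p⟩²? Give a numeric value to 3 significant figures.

2.25

Compute ⟨p⟩ and ⟨p²⟩ separately; (Δp)² = ⟨p²⟩ − ⟨p⟩².
Gaussian moments: ∫x^(2j)·e^(−2βx²) dx = (2j−1)!!/(4β)^j · √(π/(2β)), odd powers integrate to 0; here √(π/(2β)) = 0.91165. Derivatives: d/dx e^(−βx²) = −2βx·e^(−βx²), d²/dx² e^(−βx²) = (4β²x² − 2β)·e^(−βx²).
⟨p⟩ = 0.0000 and ⟨p²⟩ = 2.2455.
(Δp)² = 2.2455 − (0.0000)² = 2.2455.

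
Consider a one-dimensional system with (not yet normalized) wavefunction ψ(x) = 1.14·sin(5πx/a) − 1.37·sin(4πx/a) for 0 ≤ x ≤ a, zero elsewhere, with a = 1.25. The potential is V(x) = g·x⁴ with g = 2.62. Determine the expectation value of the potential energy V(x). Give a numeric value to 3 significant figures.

⟨V⟩ = ∫ V(x)·|ψ|² dx / ∫|ψ|² dx.
On 0 ≤ x ≤ a (j ≠ l): ∫sin²(jπx/a) dx = a/2, ∫sin(jπx/a)·sin(lπx/a) dx = 0; diagonal moments ∫x·sin²(jπx/a) dx = a²/4, ∫x²·sin²(jπx/a) dx = a³·(1/6 − 1/(4j²π²)); cross terms ∫x·sin(jπx/a)·sin(lπx/a) dx = 0 for j + l even and −4jla²/(π²(j² − l²)²) for j + l odd, ∫x²·sin(jπx/a)·sin(lπx/a) dx = (−1)^(j+l)·4jla³/(π²(j² − l²)²); higher powers the same way via product-to-sum and parts.
State is unnormalized: ∫|ψ|² dx = 1.9853, and ∫ψ*·V(x)·ψ dx = 4.3941, so ⟨V⟩ = 4.3941 / 1.9853.
⟨V⟩ = 2.2133.

2.21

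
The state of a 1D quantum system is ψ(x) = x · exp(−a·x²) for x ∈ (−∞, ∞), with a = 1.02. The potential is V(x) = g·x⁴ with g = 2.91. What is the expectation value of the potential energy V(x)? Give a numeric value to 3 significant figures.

2.62

⟨V⟩ = ∫ V(x)·|ψ|² dx / ∫|ψ|² dx.
Expand each integrand as polynomial × e^(−2ax²) and use ∫x^(2j)·e^(−2ax²) dx = (2j−1)!!/(4a)^j · √(π/(2a)), odd powers → 0; here √(π/(2a)) = 1.2410.
State is unnormalized: ∫|ψ|² dx = 0.30416, and ∫ψ*·V(x)·ψ dx = 0.79756, so ⟨V⟩ = 0.79756 / 0.30416.
⟨V⟩ = 2.6222.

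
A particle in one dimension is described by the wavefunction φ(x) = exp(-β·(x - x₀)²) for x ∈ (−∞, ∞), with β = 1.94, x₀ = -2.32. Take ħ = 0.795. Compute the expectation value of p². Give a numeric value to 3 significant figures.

1.23

p² φ = −ħ² d²φ/dx²; ⟨p²⟩ = −ħ² ∫ φ*·φ'' dx / ∫|φ|² dx.
Gaussian moments (u = x − x₀): ∫u^(2j)·e^(−2βu²) du = (2j−1)!!/(4β)^j · √(π/(2β)), odd powers integrate to 0; here √(π/(2β)) = 0.89983. Derivatives: d/dx e^(−βu²) = −2βu·e^(−βu²), d²/dx² e^(−βu²) = (4β²u² − 2β)·e^(−βu²).
State is unnormalized: ∫|φ|² dx = 0.89983, and ∫φ*·(−ħ² φ'') dx = 1.1033, so ⟨p²⟩ = 1.1033 / 0.89983.
⟨p²⟩ = 1.2261.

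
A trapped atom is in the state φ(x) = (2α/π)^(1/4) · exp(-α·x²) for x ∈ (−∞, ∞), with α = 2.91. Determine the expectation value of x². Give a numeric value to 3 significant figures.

0.0859

⟨x²⟩ = ∫ x²·|φ|² dx (integrals over the domain).
Gaussian moments: ∫x^(2j)·e^(−2αx²) dx = (2j−1)!!/(4α)^j · √(π/(2α)), odd powers integrate to 0; here √(π/(2α)) = 0.73471.
⟨x²⟩ = 0.085911.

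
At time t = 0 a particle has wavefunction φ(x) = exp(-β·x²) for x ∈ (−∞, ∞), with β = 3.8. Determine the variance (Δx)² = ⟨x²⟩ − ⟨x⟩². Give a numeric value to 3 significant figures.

Compute ⟨x⟩ and ⟨x²⟩ separately, then (Δx)² = ⟨x²⟩ − ⟨x⟩².
Gaussian moments: ∫x^(2j)·e^(−2βx²) dx = (2j−1)!!/(4β)^j · √(π/(2β)), odd powers integrate to 0; here √(π/(2β)) = 0.64294.
Normalization: ∫|φ|² dx = 0.64294.
⟨x⟩ = 0.0000 and ⟨x²⟩ = 0.065789.
(Δx)² = 0.065789 − (0.0000)² = 0.065789.

0.0658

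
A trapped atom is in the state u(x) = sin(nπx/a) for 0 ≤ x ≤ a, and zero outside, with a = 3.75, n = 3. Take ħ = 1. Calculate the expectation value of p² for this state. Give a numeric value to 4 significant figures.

6.317

p² u = −ħ² d²u/dx²; ⟨p²⟩ = −ħ² ∫ u*·u'' dx / ∫|u|² dx.
d/dx sin(nπx/a) = (nπ/a)·cos(nπx/a) and d²/dx² sin(nπx/a) = −(nπ/a)²·sin(nπx/a); on 0 ≤ x ≤ a, ∫sin²(nπx/a) dx = a/2 and ∫sin(nπx/a)·cos(nπx/a) dx = 0.
State is unnormalized: ∫|u|² dx = 1.8750, and ∫u*·(−ħ² u'') dx = 11.844, so ⟨p²⟩ = 11.844 / 1.8750.
⟨p²⟩ = 6.3165.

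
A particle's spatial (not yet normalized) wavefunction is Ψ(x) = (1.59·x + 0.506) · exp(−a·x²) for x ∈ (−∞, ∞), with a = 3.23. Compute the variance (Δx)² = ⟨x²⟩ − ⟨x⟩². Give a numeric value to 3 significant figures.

0.0684

Compute ⟨x⟩ and ⟨x²⟩ separately, then (Δx)² = ⟨x²⟩ − ⟨x⟩².
Expand each integrand as polynomial × e^(−2ax²) and use ∫x^(2j)·e^(−2ax²) dx = (2j−1)!!/(4a)^j · √(π/(2a)), odd powers → 0; here √(π/(2a)) = 0.69736.
Normalization: ∫|Ψ|² dx = 0.31501.
⟨x⟩ = 0.27571 and ⟨x²⟩ = 0.14446.
(Δx)² = 0.14446 − (0.27571)² = 0.068439.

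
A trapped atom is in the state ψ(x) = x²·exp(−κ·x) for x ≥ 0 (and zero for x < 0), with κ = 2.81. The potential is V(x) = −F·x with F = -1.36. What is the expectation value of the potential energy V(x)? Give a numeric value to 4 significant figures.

⟨V⟩ = ∫ V(x)·|ψ|² dx / ∫|ψ|² dx.
Every integrand reduces to terms xʲ·e^(−2κx) on [0, ∞); use ∫₀^∞ xʲ·e^(−2κx) dx = j!/(2κ)^(j+1).
State is unnormalized: ∫|ψ|² dx = 0.0042808, and ∫ψ*·V(x)·ψ dx = 0.0051797, so ⟨V⟩ = 0.0051797 / 0.0042808.
⟨V⟩ = 1.2100.

1.210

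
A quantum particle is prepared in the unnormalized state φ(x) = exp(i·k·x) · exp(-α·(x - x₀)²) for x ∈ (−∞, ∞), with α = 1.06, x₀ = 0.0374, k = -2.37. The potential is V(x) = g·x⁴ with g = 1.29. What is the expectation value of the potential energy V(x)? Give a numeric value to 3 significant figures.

⟨V⟩ = ∫ V(x)·|φ|² dx / ∫|φ|² dx.
Gaussian moments (u = x − x₀): ∫u^(2j)·e^(−2αu²) du = (2j−1)!!/(4α)^j · √(π/(2α)), odd powers integrate to 0; here √(π/(2α)) = 1.2173.
State is unnormalized: ∫|φ|² dx = 1.2173, and ∫φ*·V(x)·φ dx = 0.26516, so ⟨V⟩ = 0.26516 / 1.2173.
⟨V⟩ = 0.21782.

0.218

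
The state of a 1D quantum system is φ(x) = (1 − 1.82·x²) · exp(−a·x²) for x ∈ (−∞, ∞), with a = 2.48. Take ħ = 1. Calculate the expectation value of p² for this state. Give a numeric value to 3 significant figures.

p² φ = −ħ² d²φ/dx²; ⟨p²⟩ = −ħ² ∫ φ*·φ'' dx / ∫|φ|² dx.
Expand each integrand as polynomial × e^(−2ax²) and use ∫x^(2j)·e^(−2ax²) dx = (2j−1)!!/(4a)^j · √(π/(2a)), odd powers → 0; here √(π/(2a)) = 0.79586. Differentiate with the product rule, d/dx e^(−ax²) = −2ax·e^(−ax²).
State is unnormalized: ∫|φ|² dx = 0.58419, and ∫φ*·(−ħ² φ'') dx = 3.1630, so ⟨p²⟩ = 3.1630 / 0.58419.
⟨p²⟩ = 5.4143.

5.41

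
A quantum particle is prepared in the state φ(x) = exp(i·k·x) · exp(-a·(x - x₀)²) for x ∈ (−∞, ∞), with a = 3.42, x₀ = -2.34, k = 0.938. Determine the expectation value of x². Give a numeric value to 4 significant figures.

⟨x²⟩ = ∫ x²·|φ|² dx / ∫|φ|² dx (integrals over the domain).
Gaussian moments (u = x − x₀): ∫u^(2j)·e^(−2au²) du = (2j−1)!!/(4a)^j · √(π/(2a)), odd powers integrate to 0; here √(π/(2a)) = 0.67771.
State is unnormalized: ∫|φ|² dx = 0.67771, and ∫φ*·x²·φ dx = 3.7604, so ⟨x²⟩ = 3.7604 / 0.67771.
⟨x²⟩ = 5.5487.

5.549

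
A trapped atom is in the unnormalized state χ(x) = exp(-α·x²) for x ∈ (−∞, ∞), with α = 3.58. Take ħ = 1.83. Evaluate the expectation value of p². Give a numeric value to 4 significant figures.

p² χ = −ħ² d²χ/dx²; ⟨p²⟩ = −ħ² ∫ χ*·χ'' dx / ∫|χ|² dx.
Gaussian moments: ∫x^(2j)·e^(−2αx²) dx = (2j−1)!!/(4α)^j · √(π/(2α)), odd powers integrate to 0; here √(π/(2α)) = 0.66240. Derivatives: d/dx e^(−αx²) = −2αx·e^(−αx²), d²/dx² e^(−αx²) = (4α²x² − 2α)·e^(−αx²).
State is unnormalized: ∫|χ|² dx = 0.66240, and ∫χ*·(−ħ² χ'') dx = 7.9415, so ⟨p²⟩ = 7.9415 / 0.66240.
⟨p²⟩ = 11.989.

11.99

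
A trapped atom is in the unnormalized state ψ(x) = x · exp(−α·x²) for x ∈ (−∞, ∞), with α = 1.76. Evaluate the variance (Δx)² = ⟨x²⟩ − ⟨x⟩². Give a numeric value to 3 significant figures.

Compute ⟨x⟩ and ⟨x²⟩ separately, then (Δx)² = ⟨x²⟩ − ⟨x⟩².
Expand each integrand as polynomial × e^(−2αx²) and use ∫x^(2j)·e^(−2αx²) dx = (2j−1)!!/(4α)^j · √(π/(2α)), odd powers → 0; here √(π/(2α)) = 0.94472.
Normalization: ∫|ψ|² dx = 0.13419.
⟨x⟩ = 0.0000 and ⟨x²⟩ = 0.42614.
(Δx)² = 0.42614 − (0.0000)² = 0.42614.

0.426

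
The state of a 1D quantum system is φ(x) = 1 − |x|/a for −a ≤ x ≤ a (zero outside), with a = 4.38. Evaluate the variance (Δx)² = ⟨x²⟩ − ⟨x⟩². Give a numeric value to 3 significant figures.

1.92

Compute ⟨x⟩ and ⟨x²⟩ separately, then (Δx)² = ⟨x²⟩ − ⟨x⟩².
φ is even, so ∫ over [−a, a] = 2∫₀ᵃ with φ = 1 − x/a there: ∫₀ᵃ (1 − x/a)² dx = a/3, ∫₀ᵃ x²(1 − x/a)² dx = a³/30, ∫₀ᵃ x⁴(1 − x/a)² dx = a⁵/105.
Normalization: ∫|φ|² dx = 2.9200.
⟨x⟩ = 0.0000 and ⟨x²⟩ = 1.9184.
(Δx)² = 1.9184 − (0.0000)² = 1.9184.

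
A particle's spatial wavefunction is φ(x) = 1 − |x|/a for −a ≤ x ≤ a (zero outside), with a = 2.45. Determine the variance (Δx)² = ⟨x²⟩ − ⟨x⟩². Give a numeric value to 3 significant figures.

0.600

Compute ⟨x⟩ and ⟨x²⟩ separately, then (Δx)² = ⟨x²⟩ − ⟨x⟩².
φ is even, so ∫ over [−a, a] = 2∫₀ᵃ with φ = 1 − x/a there: ∫₀ᵃ (1 − x/a)² dx = a/3, ∫₀ᵃ x²(1 − x/a)² dx = a³/30, ∫₀ᵃ x⁴(1 − x/a)² dx = a⁵/105.
Normalization: ∫|φ|² dx = 1.6333.
⟨x⟩ = 0.0000 and ⟨x²⟩ = 0.60025.
(Δx)² = 0.60025 − (0.0000)² = 0.60025.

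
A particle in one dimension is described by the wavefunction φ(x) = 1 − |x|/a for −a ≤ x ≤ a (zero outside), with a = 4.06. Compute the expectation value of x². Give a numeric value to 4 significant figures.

1.648

⟨x²⟩ = ∫ x²·|φ|² dx / ∫|φ|² dx (integrals over the domain).
φ is even, so ∫ over [−a, a] = 2∫₀ᵃ with φ = 1 − x/a there: ∫₀ᵃ (1 − x/a)² dx = a/3, ∫₀ᵃ x²(1 − x/a)² dx = a³/30, ∫₀ᵃ x⁴(1 − x/a)² dx = a⁵/105.
State is unnormalized: ∫|φ|² dx = 2.7067, and ∫φ*·x²·φ dx = 4.4616, so ⟨x²⟩ = 4.4616 / 2.7067.
⟨x²⟩ = 1.6484.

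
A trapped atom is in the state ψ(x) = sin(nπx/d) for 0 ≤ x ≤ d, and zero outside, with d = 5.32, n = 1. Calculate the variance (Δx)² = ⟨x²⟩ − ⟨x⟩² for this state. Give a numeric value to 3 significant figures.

0.925

Compute ⟨x⟩ and ⟨x²⟩ separately, then (Δx)² = ⟨x²⟩ − ⟨x⟩².
With sin²θ = (1 − cos2θ)/2 on 0 ≤ x ≤ d: ∫sin²(nπx/d) dx = d/2, ∫x·sin²(nπx/d) dx = d²/4, ∫x²·sin²(nπx/d) dx = d³·(1/6 − 1/(4n²π²)); higher powers xᵏ the same way, integrating xᵏ·cos(2nπx/d) by parts.
Normalization: ∫|ψ|² dx = 2.6600.
⟨x⟩ = 2.6600 and ⟨x²⟩ = 8.0003.
(Δx)² = 8.0003 − (2.6600)² = 0.92472.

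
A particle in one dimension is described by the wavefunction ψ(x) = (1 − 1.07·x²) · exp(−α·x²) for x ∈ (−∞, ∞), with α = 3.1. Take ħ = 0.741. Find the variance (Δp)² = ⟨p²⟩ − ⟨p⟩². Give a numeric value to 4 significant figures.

Compute ⟨p⟩ and ⟨p²⟩ separately; (Δp)² = ⟨p²⟩ − ⟨p⟩².
Expand each integrand as polynomial × e^(−2αx²) and use ∫x^(2j)·e^(−2αx²) dx = (2j−1)!!/(4α)^j · √(π/(2α)), odd powers → 0; here √(π/(2α)) = 0.71183. Differentiate with the product rule, d/dx e^(−αx²) = −2αx·e^(−αx²).
Normalization: ∫|ψ|² dx = 0.60489.
⟨p⟩ = 0.0000 and ⟨p²⟩ = 2.4532.
(Δp)² = 2.4532 − (0.0000)² = 2.4532.

2.453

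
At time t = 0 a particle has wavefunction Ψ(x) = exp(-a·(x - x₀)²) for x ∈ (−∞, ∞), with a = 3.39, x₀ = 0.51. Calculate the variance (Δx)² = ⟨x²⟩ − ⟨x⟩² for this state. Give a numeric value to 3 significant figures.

0.0737

Compute ⟨x⟩ and ⟨x²⟩ separately, then (Δx)² = ⟨x²⟩ − ⟨x⟩².
Gaussian moments (u = x − x₀): ∫u^(2j)·e^(−2au²) du = (2j−1)!!/(4a)^j · √(π/(2a)), odd powers integrate to 0; here √(π/(2a)) = 0.68071.
Normalization: ∫|Ψ|² dx = 0.68071.
⟨x⟩ = 0.51000 and ⟨x²⟩ = 0.33385.
(Δx)² = 0.33385 − (0.51000)² = 0.073746.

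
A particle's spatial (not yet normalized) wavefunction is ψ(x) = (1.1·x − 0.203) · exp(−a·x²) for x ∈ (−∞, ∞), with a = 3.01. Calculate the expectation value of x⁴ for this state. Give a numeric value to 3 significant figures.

⟨x⁴⟩ = ∫ x⁴·|ψ|² dx / ∫|ψ|² dx (integrals over the domain).
Expand each integrand as polynomial × e^(−2ax²) and use ∫x^(2j)·e^(−2ax²) dx = (2j−1)!!/(4a)^j · √(π/(2a)), odd powers → 0; here √(π/(2a)) = 0.72240.
State is unnormalized: ∫|ψ|² dx = 0.10237, and ∫ψ*·x⁴·ψ dx = 0.0081284, so ⟨x⁴⟩ = 0.0081284 / 0.10237.
⟨x⁴⟩ = 0.079403.

0.0794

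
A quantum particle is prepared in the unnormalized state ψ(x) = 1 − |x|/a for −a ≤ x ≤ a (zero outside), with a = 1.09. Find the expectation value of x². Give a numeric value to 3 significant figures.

0.119

⟨x²⟩ = ∫ x²·|ψ|² dx / ∫|ψ|² dx (integrals over the domain).
ψ is even, so ∫ over [−a, a] = 2∫₀ᵃ with ψ = 1 − x/a there: ∫₀ᵃ (1 − x/a)² dx = a/3, ∫₀ᵃ x²(1 − x/a)² dx = a³/30, ∫₀ᵃ x⁴(1 − x/a)² dx = a⁵/105.
State is unnormalized: ∫|ψ|² dx = 0.72667, and ∫ψ*·x²·ψ dx = 0.086335, so ⟨x²⟩ = 0.086335 / 0.72667.
⟨x²⟩ = 0.11881.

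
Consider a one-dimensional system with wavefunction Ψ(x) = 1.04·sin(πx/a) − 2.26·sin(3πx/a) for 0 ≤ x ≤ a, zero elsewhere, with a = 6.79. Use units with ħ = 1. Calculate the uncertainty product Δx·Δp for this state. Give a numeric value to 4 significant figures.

1.753

Δx = √(⟨x²⟩−⟨x⟩²), Δp = √(⟨p²⟩−⟨p⟩²).
On 0 ≤ x ≤ a (j ≠ l): ∫sin²(jπx/a) dx = a/2, ∫sin(jπx/a)·sin(lπx/a) dx = 0; diagonal moments ∫x·sin²(jπx/a) dx = a²/4, ∫x²·sin²(jπx/a) dx = a³·(1/6 − 1/(4j²π²)); cross terms ∫x·sin(jπx/a)·sin(lπx/a) dx = 0 for j + l even and −4jla²/(π²(j² − l²)²) for j + l odd, ∫x²·sin(jπx/a)·sin(lπx/a) dx = (−1)^(j+l)·4jla³/(π²(j² − l²)²); higher powers the same way via product-to-sum and parts. d²/dx² sin(jπx/a) = −(jπ/a)²·sin(jπx/a); on 0 ≤ x ≤ a, ∫sin²(jπx/a) dx = a/2 and ∫sin(jπx/a)·sin(lπx/a) dx = 0 for j ≠ l, so only diagonal terms survive in ∫|Ψ|² and ∫Ψ·Ψ″; ∫Ψ·Ψ′ dx = [Ψ²/2] between the walls = 0.
Normalization: ∫|Ψ|² dx = 21.012.
⟨x⟩ = 3.3950, ⟨x²⟩ = 13.415 ⇒ Δx = 1.3745.
⟨p⟩ = 0.0000, ⟨p²⟩ = 1.6274 ⇒ Δp = 1.2757.
Δx·Δp = 1.7534.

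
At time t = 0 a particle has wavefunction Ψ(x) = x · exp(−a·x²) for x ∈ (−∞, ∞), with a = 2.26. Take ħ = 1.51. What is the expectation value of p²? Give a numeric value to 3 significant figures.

p² Ψ = −ħ² d²Ψ/dx²; ⟨p²⟩ = −ħ² ∫ Ψ*·Ψ'' dx / ∫|Ψ|² dx.
Expand each integrand as polynomial × e^(−2ax²) and use ∫x^(2j)·e^(−2ax²) dx = (2j−1)!!/(4a)^j · √(π/(2a)), odd powers → 0; here √(π/(2a)) = 0.83369. Differentiate with the product rule, d/dx e^(−ax²) = −2ax·e^(−ax²).
State is unnormalized: ∫|Ψ|² dx = 0.092223, and ∫Ψ*·(−ħ² Ψ'') dx = 1.4257, so ⟨p²⟩ = 1.4257 / 0.092223.
⟨p²⟩ = 15.459.

15.5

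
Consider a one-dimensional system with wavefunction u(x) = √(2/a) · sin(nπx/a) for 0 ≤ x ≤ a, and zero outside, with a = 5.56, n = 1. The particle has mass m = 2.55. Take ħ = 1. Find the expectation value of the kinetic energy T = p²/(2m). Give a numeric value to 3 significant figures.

0.0626

T = −(ħ²/2m) d²/dx², so ⟨T⟩ = −(ħ²/2m) ∫ u*·u'' dx; with m = 2.55.
d/dx sin(nπx/a) = (nπ/a)·cos(nπx/a) and d²/dx² sin(nπx/a) = −(nπ/a)²·sin(nπx/a); on 0 ≤ x ≤ a, ∫sin²(nπx/a) dx = a/2 and ∫sin(nπx/a)·cos(nπx/a) dx = 0.
⟨T⟩ = 0.062601.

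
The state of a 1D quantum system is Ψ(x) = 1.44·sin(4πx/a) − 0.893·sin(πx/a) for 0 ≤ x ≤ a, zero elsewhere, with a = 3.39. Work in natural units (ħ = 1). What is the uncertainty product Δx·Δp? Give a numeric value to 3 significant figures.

2.79

Δx = √(⟨x²⟩−⟨x⟩²), Δp = √(⟨p²⟩−⟨p⟩²).
On 0 ≤ x ≤ a (j ≠ l): ∫sin²(jπx/a) dx = a/2, ∫sin(jπx/a)·sin(lπx/a) dx = 0; diagonal moments ∫x·sin²(jπx/a) dx = a²/4, ∫x²·sin²(jπx/a) dx = a³·(1/6 − 1/(4j²π²)); cross terms ∫x·sin(jπx/a)·sin(lπx/a) dx = 0 for j + l even and −4jla²/(π²(j² − l²)²) for j + l odd, ∫x²·sin(jπx/a)·sin(lπx/a) dx = (−1)^(j+l)·4jla³/(π²(j² − l²)²); higher powers the same way via product-to-sum and parts. d²/dx² sin(jπx/a) = −(jπ/a)²·sin(jπx/a); on 0 ≤ x ≤ a, ∫sin²(jπx/a) dx = a/2 and ∫sin(jπx/a)·sin(lπx/a) dx = 0 for j ≠ l, so only diagonal terms survive in ∫|Ψ|² and ∫Ψ·Ψ″; ∫Ψ·Ψ′ dx = [Ψ²/2] between the walls = 0.
Normalization: ∫|Ψ|² dx = 4.8664.
⟨x⟩ = 1.7388, ⟨x²⟩ = 3.7911 ⇒ Δx = 0.87623.
⟨p⟩ = 0.0000, ⟨p²⟩ = 10.163 ⇒ Δp = 3.1879.
Δx·Δp = 2.7934.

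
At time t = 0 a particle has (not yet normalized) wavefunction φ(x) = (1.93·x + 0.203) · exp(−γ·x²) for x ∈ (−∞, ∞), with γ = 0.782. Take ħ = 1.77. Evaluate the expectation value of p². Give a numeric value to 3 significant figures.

7.19

p² φ = −ħ² d²φ/dx²; ⟨p²⟩ = −ħ² ∫ φ*·φ'' dx / ∫|φ|² dx.
Expand each integrand as polynomial × e^(−2γx²) and use ∫x^(2j)·e^(−2γx²) dx = (2j−1)!!/(4γ)^j · √(π/(2γ)), odd powers → 0; here √(π/(2γ)) = 1.4173. Differentiate with the product rule, d/dx e^(−γx²) = −2γx·e^(−γx²).
State is unnormalized: ∫|φ|² dx = 1.7461, and ∫φ*·(−ħ² φ'') dx = 12.548, so ⟨p²⟩ = 12.548 / 1.7461.
⟨p²⟩ = 7.1859.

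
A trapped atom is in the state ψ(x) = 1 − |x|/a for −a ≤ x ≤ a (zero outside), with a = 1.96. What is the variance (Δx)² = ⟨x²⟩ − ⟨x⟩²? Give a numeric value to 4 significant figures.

0.3842

Compute ⟨x⟩ and ⟨x²⟩ separately, then (Δx)² = ⟨x²⟩ − ⟨x⟩².
ψ is even, so ∫ over [−a, a] = 2∫₀ᵃ with ψ = 1 − x/a there: ∫₀ᵃ (1 − x/a)² dx = a/3, ∫₀ᵃ x²(1 − x/a)² dx = a³/30, ∫₀ᵃ x⁴(1 − x/a)² dx = a⁵/105.
Normalization: ∫|ψ|² dx = 1.3067.
⟨x⟩ = 0.0000 and ⟨x²⟩ = 0.38416.
(Δx)² = 0.38416 − (0.0000)² = 0.38416.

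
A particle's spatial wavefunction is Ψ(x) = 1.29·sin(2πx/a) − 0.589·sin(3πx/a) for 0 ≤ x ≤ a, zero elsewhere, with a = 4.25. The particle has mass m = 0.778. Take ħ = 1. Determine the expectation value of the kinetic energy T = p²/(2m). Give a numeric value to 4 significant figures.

T = −(ħ²/2m) d²/dx², so ⟨T⟩ = −(ħ²/2m) ∫ Ψ*·Ψ'' dx / ∫|Ψ|² dx; with m = 0.778.
d²/dx² sin(jπx/a) = −(jπ/a)²·sin(jπx/a); on 0 ≤ x ≤ a, ∫sin²(jπx/a) dx = a/2 and ∫sin(jπx/a)·sin(lπx/a) dx = 0 for j ≠ l, so only diagonal terms survive in ∫|Ψ|² and ∫Ψ·Ψ″; ∫Ψ·Ψ′ dx = [Ψ²/2] between the walls = 0.
State is unnormalized: ∫|Ψ|² dx = 4.2734, and ∫Ψ*·(−ħ²/2m · Ψ'') dx = 7.2971, so ⟨T⟩ = 7.2971 / 4.2734.
⟨T⟩ = 1.7076.

1.708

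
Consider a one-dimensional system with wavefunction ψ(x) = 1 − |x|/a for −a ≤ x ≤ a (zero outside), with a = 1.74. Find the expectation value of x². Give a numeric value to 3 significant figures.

⟨x²⟩ = ∫ x²·|ψ|² dx / ∫|ψ|² dx (integrals over the domain).
ψ is even, so ∫ over [−a, a] = 2∫₀ᵃ with ψ = 1 − x/a there: ∫₀ᵃ (1 − x/a)² dx = a/3, ∫₀ᵃ x²(1 − x/a)² dx = a³/30, ∫₀ᵃ x⁴(1 − x/a)² dx = a⁵/105.
State is unnormalized: ∫|ψ|² dx = 1.1600, and ∫ψ*·x²·ψ dx = 0.35120, so ⟨x²⟩ = 0.35120 / 1.1600.
⟨x²⟩ = 0.30276.

0.303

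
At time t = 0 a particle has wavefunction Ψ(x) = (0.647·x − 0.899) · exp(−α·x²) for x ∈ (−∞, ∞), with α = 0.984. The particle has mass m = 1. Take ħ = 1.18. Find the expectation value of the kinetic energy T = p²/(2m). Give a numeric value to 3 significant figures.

0.844

T = −(ħ²/2m) d²/dx², so ⟨T⟩ = −(ħ²/2m) ∫ Ψ*·Ψ'' dx / ∫|Ψ|² dx; with m = 1.
Expand each integrand as polynomial × e^(−2αx²) and use ∫x^(2j)·e^(−2αx²) dx = (2j−1)!!/(4α)^j · √(π/(2α)), odd powers → 0; here √(π/(2α)) = 1.2635. Differentiate with the product rule, d/dx e^(−αx²) = −2αx·e^(−αx²).
State is unnormalized: ∫|Ψ|² dx = 1.1555, and ∫Ψ*·(−ħ²/2m · Ψ'') dx = 0.97570, so ⟨T⟩ = 0.97570 / 1.1555.
⟨T⟩ = 0.84439.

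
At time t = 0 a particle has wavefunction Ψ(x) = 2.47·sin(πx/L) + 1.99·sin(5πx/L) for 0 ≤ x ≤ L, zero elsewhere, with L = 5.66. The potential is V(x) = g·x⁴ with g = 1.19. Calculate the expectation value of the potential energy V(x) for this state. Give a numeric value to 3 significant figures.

⟨V⟩ = ∫ V(x)·|Ψ|² dx / ∫|Ψ|² dx.
On 0 ≤ x ≤ L (j ≠ l): ∫sin²(jπx/L) dx = L/2, ∫sin(jπx/L)·sin(lπx/L) dx = 0; diagonal moments ∫x·sin²(jπx/L) dx = L²/4, ∫x²·sin²(jπx/L) dx = L³·(1/6 − 1/(4j²π²)); cross terms ∫x·sin(jπx/L)·sin(lπx/L) dx = 0 for j + l even and −4jlL²/(π²(j² − l²)²) for j + l odd, ∫x²·sin(jπx/L)·sin(lπx/L) dx = (−1)^(j+l)·4jlL³/(π²(j² − l²)²); higher powers the same way via product-to-sum and parts.
State is unnormalized: ∫|Ψ|² dx = 28.473, and ∫Ψ*·V(x)·Ψ dx = 5539.6, so ⟨V⟩ = 5539.6 / 28.473.
⟨V⟩ = 194.56.

195.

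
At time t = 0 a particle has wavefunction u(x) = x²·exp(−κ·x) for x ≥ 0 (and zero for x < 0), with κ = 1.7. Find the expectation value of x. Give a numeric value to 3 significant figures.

⟨x⟩ = ∫ x·|u|² dx / ∫|u|² dx (integrals over the domain).
Every integrand reduces to terms xʲ·e^(−2κx) on [0, ∞); use ∫₀^∞ xʲ·e^(−2κx) dx = j!/(2κ)^(j+1).
State is unnormalized: ∫|u|² dx = 0.052822, and ∫u*·x·u dx = 0.077680, so ⟨x⟩ = 0.077680 / 0.052822.
⟨x⟩ = 1.4706.

1.47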